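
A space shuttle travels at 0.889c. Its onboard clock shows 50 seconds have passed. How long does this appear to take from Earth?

Proper time Δt₀ = 50 seconds
γ = 1/√(1 - 0.889²) = 2.184
Δt = γΔt₀ = 2.184 × 50 = 109.2 seconds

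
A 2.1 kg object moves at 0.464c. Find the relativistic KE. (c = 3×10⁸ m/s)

γ = 1/√(1 - 0.464²) = 1.1289
γ - 1 = 0.1289
KE = (γ-1)mc² = 0.1289 × 2.1 × (3×10⁸)² = 2.436×10¹⁶ J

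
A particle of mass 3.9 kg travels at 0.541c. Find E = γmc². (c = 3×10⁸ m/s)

γ = 1/√(1 - 0.541²) = 1.189
mc² = 3.9 × (3×10⁸)² = 3.510×10¹⁷ J
E = γmc² = 1.189 × 3.510×10¹⁷ = 4.173×10¹⁷ J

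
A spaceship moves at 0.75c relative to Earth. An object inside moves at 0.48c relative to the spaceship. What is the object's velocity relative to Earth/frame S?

u = (u' + v)/(1 + u'v/c²)
Numerator: 0.48 + 0.75 = 1.23
Denominator: 1 + 0.36 = 1.36
u = 1.23/1.36 = 0.9044c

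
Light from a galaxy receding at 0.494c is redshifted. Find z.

β = 0.494
(1+β)/(1-β) = 1.494/0.506 = 2.9526
√(2.9526) = 1.7183
z = 1.7183 - 1 = 0.7183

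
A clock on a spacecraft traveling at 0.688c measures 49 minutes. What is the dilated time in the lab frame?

Proper time Δt₀ = 49 minutes
γ = 1/√(1 - 0.688²) = 1.378
Δt = γΔt₀ = 1.378 × 49 = 67.52 minutes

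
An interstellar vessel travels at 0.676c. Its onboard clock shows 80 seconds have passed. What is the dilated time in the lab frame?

Proper time Δt₀ = 80 seconds
γ = 1/√(1 - 0.676²) = 1.357
Δt = γΔt₀ = 1.357 × 80 = 108.6 seconds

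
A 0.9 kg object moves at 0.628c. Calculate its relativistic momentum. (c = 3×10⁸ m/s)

γ = 1/√(1 - 0.628²) = 1.285
v = 0.628 × 3×10⁸ = 1.884×10⁸ m/s
p = γmv = 1.285 × 0.9 × 1.884×10⁸ = 2.179×10⁸ kg·m/s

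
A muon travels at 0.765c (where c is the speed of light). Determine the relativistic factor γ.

v/c = 0.765, so (v/c)² = 0.585225
1 - (v/c)² = 0.414775
γ = 1/√(0.414775) = 1.553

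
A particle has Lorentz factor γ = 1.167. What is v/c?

From γ = 1/√(1 - v²/c²):
1/γ² = 1/1.167² = 0.7343
v²/c² = 1 - 0.7343 = 0.2657
v/c = √(0.2657) = 0.5155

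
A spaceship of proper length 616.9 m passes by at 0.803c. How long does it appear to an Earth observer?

Proper length L₀ = 616.9 m
γ = 1/√(1 - 0.803²) = 1.6779
L = L₀/γ = 616.9/1.6779 = 367.7 m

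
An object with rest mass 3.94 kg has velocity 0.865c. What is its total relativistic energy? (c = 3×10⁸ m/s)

γ = 1/√(1 - 0.865²) = 1.993
mc² = 3.94 × (3×10⁸)² = 3.546×10¹⁷ J
E = γmc² = 1.993 × 3.546×10¹⁷ = 7.067×10¹⁷ J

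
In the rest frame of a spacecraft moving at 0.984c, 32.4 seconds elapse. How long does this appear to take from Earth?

Proper time Δt₀ = 32.4 seconds
γ = 1/√(1 - 0.984²) = 5.613
Δt = γΔt₀ = 5.613 × 32.4 = 181.9 seconds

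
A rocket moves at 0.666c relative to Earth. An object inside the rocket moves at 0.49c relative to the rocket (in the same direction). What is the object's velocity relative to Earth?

u = (u' + v)/(1 + u'v/c²)
Numerator: 0.49 + 0.666 = 1.156
Denominator: 1 + 0.32634 = 1.32634
u = 1.156/1.32634 = 0.8716c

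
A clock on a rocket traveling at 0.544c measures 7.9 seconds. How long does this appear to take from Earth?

Proper time Δt₀ = 7.9 seconds
γ = 1/√(1 - 0.544²) = 1.1918
Δt = γΔt₀ = 1.1918 × 7.9 = 9.415 seconds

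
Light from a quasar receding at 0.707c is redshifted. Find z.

β = 0.707
(1+β)/(1-β) = 1.707/0.293 = 5.826
√(5.826) = 2.414
z = 2.414 - 1 = 1.414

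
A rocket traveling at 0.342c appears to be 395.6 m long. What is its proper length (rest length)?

Contracted length L = 395.6 m
γ = 1/√(1 - 0.342²) = 1.0642
L₀ = γL = 1.0642 × 395.6 = 421.0 m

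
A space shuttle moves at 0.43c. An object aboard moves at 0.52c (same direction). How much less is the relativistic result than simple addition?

Classical: u' + v = 0.52 + 0.43 = 0.95c
Relativistic: u = (0.52 + 0.43)/(1 + 0.2236) = 0.95/1.2236 = 0.7764c
Difference: 0.95 - 0.7764 = 0.1736c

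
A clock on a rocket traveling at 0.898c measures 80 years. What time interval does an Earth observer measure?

Proper time Δt₀ = 80 years
γ = 1/√(1 - 0.898²) = 2.273
Δt = γΔt₀ = 2.273 × 80 = 181.8 years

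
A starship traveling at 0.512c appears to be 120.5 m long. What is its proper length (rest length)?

Contracted length L = 120.5 m
γ = 1/√(1 - 0.512²) = 1.164
L₀ = γL = 1.164 × 120.5 = 140.3 m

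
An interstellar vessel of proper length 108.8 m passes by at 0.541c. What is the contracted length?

Proper length L₀ = 108.8 m
γ = 1/√(1 - 0.541²) = 1.18903
L = L₀/γ = 108.8/1.18903 = 91.50 m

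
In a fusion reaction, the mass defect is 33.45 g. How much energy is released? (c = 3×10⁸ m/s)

Convert mass defect: Δm = 33.45 g = 0.03345 kg
E = Δm·c² = 0.03345 × (3×10⁸)²
= 0.03345 × 9×10¹⁶ = 3.011×10¹⁵ J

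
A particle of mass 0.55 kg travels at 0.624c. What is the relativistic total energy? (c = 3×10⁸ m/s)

γ = 1/√(1 - 0.624²) = 1.2797
mc² = 0.55 × (3×10⁸)² = 4.950×10¹⁶ J
E = γmc² = 1.2797 × 4.950×10¹⁶ = 6.335×10¹⁶ J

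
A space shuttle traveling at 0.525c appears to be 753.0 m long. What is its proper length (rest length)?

Contracted length L = 753.0 m
γ = 1/√(1 - 0.525²) = 1.1749
L₀ = γL = 1.1749 × 753.0 = 884.7 m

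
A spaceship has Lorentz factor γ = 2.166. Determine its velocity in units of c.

From γ = 1/√(1 - v²/c²):
1/γ² = 1/2.166² = 0.21315
v²/c² = 1 - 0.21315 = 0.78685
v/c = √(0.78685) = 0.8870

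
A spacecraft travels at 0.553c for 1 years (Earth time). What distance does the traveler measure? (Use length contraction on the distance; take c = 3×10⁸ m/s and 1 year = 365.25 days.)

Earth distance: d = v × t = 0.553c × 1 yr = 5.2354×10¹⁵ m
γ = 1.2002
d' = d/γ = 5.2354×10¹⁵/1.2002 = 4.362×10¹⁵ m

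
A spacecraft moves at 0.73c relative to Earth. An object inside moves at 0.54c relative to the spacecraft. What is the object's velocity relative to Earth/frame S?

u = (u' + v)/(1 + u'v/c²)
Numerator: 0.54 + 0.73 = 1.27
Denominator: 1 + 0.3942 = 1.3942
u = 1.27/1.3942 = 0.9109c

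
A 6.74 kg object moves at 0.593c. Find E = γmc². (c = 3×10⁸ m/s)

γ = 1/√(1 - 0.593²) = 1.242
mc² = 6.74 × (3×10⁸)² = 6.066×10¹⁷ J
E = γmc² = 1.242 × 6.066×10¹⁷ = 7.534×10¹⁷ J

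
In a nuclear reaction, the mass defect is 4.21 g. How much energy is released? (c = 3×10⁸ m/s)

Convert mass defect: Δm = 4.21 g = 0.00421 kg
E = Δm·c² = 0.00421 × (3×10⁸)²
= 0.00421 × 9×10¹⁶ = 3.789×10¹⁴ J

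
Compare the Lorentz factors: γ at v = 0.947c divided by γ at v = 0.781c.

γ₁ = 1/√(1 - 0.947²) = 3.113
γ₂ = 1/√(1 - 0.781²) = 1.601
γ₁/γ₂ = 3.113/1.601 = 1.944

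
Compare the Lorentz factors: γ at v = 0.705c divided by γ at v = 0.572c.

γ₁ = 1/√(1 - 0.705²) = 1.410
γ₂ = 1/√(1 - 0.572²) = 1.219
γ₁/γ₂ = 1.410/1.219 = 1.157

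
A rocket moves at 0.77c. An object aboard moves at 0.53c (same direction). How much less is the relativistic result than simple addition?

Classical: u' + v = 0.53 + 0.77 = 1.3c
Relativistic: u = (0.53 + 0.77)/(1 + 0.4081) = 1.3/1.4081 = 0.9232c
Difference: 1.3 - 0.9232 = 0.3768c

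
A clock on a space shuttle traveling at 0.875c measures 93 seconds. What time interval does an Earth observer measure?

Proper time Δt₀ = 93 seconds
γ = 1/√(1 - 0.875²) = 2.066
Δt = γΔt₀ = 2.066 × 93 = 192.1 seconds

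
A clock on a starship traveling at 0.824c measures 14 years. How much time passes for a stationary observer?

Proper time Δt₀ = 14 years
γ = 1/√(1 - 0.824²) = 1.765
Δt = γΔt₀ = 1.765 × 14 = 24.71 years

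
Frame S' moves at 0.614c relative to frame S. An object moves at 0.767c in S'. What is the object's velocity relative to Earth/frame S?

u = (u' + v)/(1 + u'v/c²)
Numerator: 0.767 + 0.614 = 1.381
Denominator: 1 + 0.470938 = 1.470938
u = 1.381/1.470938 = 0.9389c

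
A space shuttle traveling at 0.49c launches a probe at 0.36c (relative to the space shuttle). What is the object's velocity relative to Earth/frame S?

u = (u' + v)/(1 + u'v/c²)
Numerator: 0.36 + 0.49 = 0.85
Denominator: 1 + 0.1764 = 1.1764
u = 0.85/1.1764 = 0.7225c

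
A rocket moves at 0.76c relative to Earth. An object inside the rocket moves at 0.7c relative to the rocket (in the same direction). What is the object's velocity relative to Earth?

u = (u' + v)/(1 + u'v/c²)
Numerator: 0.7 + 0.76 = 1.46
Denominator: 1 + 0.532 = 1.532
u = 1.46/1.532 = 0.9530c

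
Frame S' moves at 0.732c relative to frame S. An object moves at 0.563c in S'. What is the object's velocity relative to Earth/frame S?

u = (u' + v)/(1 + u'v/c²)
Numerator: 0.563 + 0.732 = 1.295
Denominator: 1 + 0.412116 = 1.412116
u = 1.295/1.412116 = 0.9171c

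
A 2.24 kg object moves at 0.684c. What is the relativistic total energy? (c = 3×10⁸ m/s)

γ = 1/√(1 - 0.684²) = 1.371
mc² = 2.24 × (3×10⁸)² = 2.016×10¹⁷ J
E = γmc² = 1.371 × 2.016×10¹⁷ = 2.764×10¹⁷ J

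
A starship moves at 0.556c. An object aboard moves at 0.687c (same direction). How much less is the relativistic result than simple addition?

Classical: u' + v = 0.687 + 0.556 = 1.243c
Relativistic: u = (0.687 + 0.556)/(1 + 0.381972) = 1.243/1.381972 = 0.8994c
Difference: 1.243 - 0.8994 = 0.3436c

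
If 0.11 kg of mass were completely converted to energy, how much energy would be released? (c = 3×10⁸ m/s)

Using E = mc²:
c² = (3×10⁸)² = 9×10¹⁶ m²/s²
E = 0.11 × 9×10¹⁶ = 9.900×10¹⁵ J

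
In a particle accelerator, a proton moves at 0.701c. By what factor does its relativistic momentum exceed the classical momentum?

p_rel = γmv, p_class = mv
Ratio = γ = 1/√(1 - 0.701²)
= 1/√(0.508599) = 1.402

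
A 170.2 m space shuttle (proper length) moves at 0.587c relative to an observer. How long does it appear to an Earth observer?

Proper length L₀ = 170.2 m
γ = 1/√(1 - 0.587²) = 1.235
L = L₀/γ = 170.2/1.235 = 137.8 m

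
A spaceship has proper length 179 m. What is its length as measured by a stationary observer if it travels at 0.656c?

Proper length L₀ = 179 m
γ = 1/√(1 - 0.656²) = 1.325
L = L₀/γ = 179/1.325 = 135.1 m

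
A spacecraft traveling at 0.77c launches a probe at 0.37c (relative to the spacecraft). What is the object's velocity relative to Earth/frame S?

u = (u' + v)/(1 + u'v/c²)
Numerator: 0.37 + 0.77 = 1.14
Denominator: 1 + 0.2849 = 1.2849
u = 1.14/1.2849 = 0.8872c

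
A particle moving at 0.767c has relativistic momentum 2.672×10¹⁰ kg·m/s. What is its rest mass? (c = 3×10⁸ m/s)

γ = 1/√(1 - 0.767²) = 1.5585
v = 0.767 × 3×10⁸ = 2.301×10⁸ m/s
m = p/(γv) = 2.672×10¹⁰/(1.5585 × 2.301×10⁸) = 74.51 kg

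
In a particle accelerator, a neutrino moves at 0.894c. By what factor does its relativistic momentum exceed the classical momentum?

p_rel = γmv, p_class = mv
Ratio = γ = 1/√(1 - 0.894²)
= 1/√(0.200764) = 2.232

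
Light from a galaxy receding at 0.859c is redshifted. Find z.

β = 0.859
(1+β)/(1-β) = 1.859/0.141 = 13.184
√(13.184) = 3.631
z = 3.631 - 1 = 2.631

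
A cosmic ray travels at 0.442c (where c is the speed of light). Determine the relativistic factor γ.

v/c = 0.442, so (v/c)² = 0.195364
1 - (v/c)² = 0.804636
γ = 1/√(0.804636) = 1.115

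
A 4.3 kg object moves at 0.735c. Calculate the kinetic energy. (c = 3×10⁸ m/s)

γ = 1/√(1 - 0.735²) = 1.4748
γ - 1 = 0.4748
KE = (γ-1)mc² = 0.4748 × 4.3 × (3×10⁸)² = 1.837×10¹⁷ J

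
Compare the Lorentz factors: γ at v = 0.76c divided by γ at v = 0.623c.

γ₁ = 1/√(1 - 0.76²) = 1.539
γ₂ = 1/√(1 - 0.623²) = 1.278
γ₁/γ₂ = 1.539/1.278 = 1.204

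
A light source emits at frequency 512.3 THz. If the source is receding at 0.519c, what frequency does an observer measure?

β = v/c = 0.519
(1-β)/(1+β) = 0.481/1.519 = 0.31666
Doppler factor = √(0.31666) = 0.5627
f_obs = 512.3 × 0.5627 = 288.3 THz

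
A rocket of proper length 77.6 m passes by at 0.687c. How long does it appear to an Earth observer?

Proper length L₀ = 77.6 m
γ = 1/√(1 - 0.687²) = 1.3762
L = L₀/γ = 77.6/1.3762 = 56.39 m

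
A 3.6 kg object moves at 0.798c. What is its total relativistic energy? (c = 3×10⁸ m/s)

γ = 1/√(1 - 0.798²) = 1.6593
mc² = 3.6 × (3×10⁸)² = 3.240×10¹⁷ J
E = γmc² = 1.6593 × 3.240×10¹⁷ = 5.376×10¹⁷ J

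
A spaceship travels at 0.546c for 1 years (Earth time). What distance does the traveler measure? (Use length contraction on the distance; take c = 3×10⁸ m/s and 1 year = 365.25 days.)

Earth distance: d = v × t = 0.546c × 1 yr = 5.1691×10¹⁵ m
γ = 1.1936
d' = d/γ = 5.1691×10¹⁵/1.1936 = 4.331×10¹⁵ m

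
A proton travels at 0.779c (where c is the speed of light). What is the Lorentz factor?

v/c = 0.779, so (v/c)² = 0.606841
1 - (v/c)² = 0.393159
γ = 1/√(0.393159) = 1.595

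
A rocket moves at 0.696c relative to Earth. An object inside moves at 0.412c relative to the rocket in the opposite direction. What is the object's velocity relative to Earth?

Object's velocity in rocket frame is u' = -0.412c
u = (u' + v)/(1 + u'v/c²) = (v - 0.412)/(1 - 0.412·v/c²)
Numerator: 0.696 - 0.412 = 0.284
Denominator: 1 - 0.286752 = 0.713248
u = 0.284/0.713248 = 0.3982c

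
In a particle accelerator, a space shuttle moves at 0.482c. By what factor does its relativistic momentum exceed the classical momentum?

p_rel = γmv, p_class = mv
Ratio = γ = 1/√(1 - 0.482²)
= 1/√(0.767676) = 1.141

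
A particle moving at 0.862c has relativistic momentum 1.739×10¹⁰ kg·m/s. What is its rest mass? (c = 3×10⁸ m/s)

γ = 1/√(1 - 0.862²) = 1.9727
v = 0.862 × 3×10⁸ = 2.586×10⁸ m/s
m = p/(γv) = 1.739×10¹⁰/(1.9727 × 2.586×10⁸) = 34.09 kg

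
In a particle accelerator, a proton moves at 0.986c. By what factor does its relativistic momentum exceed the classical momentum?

p_rel = γmv, p_class = mv
Ratio = γ = 1/√(1 - 0.986²)
= 1/√(0.027804) = 5.997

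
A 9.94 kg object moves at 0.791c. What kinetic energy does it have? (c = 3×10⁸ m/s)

γ = 1/√(1 - 0.791²) = 1.6345
γ - 1 = 0.6345
KE = (γ-1)mc² = 0.6345 × 9.94 × (3×10⁸)² = 5.676×10¹⁷ J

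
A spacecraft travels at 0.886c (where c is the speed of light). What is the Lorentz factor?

v/c = 0.886, so (v/c)² = 0.784996
1 - (v/c)² = 0.215004
γ = 1/√(0.215004) = 2.157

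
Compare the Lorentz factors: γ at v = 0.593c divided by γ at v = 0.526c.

γ₁ = 1/√(1 - 0.593²) = 1.242
γ₂ = 1/√(1 - 0.526²) = 1.176
γ₁/γ₂ = 1.242/1.176 = 1.056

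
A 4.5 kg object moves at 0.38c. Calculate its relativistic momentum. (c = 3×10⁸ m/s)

γ = 1/√(1 - 0.38²) = 1.081
v = 0.38 × 3×10⁸ = 1.140×10⁸ m/s
p = γmv = 1.081 × 4.5 × 1.140×10⁸ = 5.546×10⁸ kg·m/s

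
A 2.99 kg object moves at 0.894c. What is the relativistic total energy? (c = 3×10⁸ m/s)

γ = 1/√(1 - 0.894²) = 2.232
mc² = 2.99 × (3×10⁸)² = 2.691×10¹⁷ J
E = γmc² = 2.232 × 2.691×10¹⁷ = 6.006×10¹⁷ J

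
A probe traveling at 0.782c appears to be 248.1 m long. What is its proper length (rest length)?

Contracted length L = 248.1 m
γ = 1/√(1 - 0.782²) = 1.6044
L₀ = γL = 1.6044 × 248.1 = 398.1 m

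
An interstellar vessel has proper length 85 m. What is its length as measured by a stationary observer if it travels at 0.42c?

Proper length L₀ = 85 m
γ = 1/√(1 - 0.42²) = 1.1019
L = L₀/γ = 85/1.1019 = 77.14 m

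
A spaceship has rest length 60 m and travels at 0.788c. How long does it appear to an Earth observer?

Proper length L₀ = 60 m
γ = 1/√(1 - 0.788²) = 1.6242
L = L₀/γ = 60/1.6242 = 36.94 m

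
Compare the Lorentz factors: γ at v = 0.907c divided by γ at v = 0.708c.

γ₁ = 1/√(1 - 0.907²) = 2.375
γ₂ = 1/√(1 - 0.708²) = 1.416
γ₁/γ₂ = 2.375/1.416 = 1.677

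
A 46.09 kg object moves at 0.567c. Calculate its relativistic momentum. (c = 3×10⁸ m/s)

γ = 1/√(1 - 0.567²) = 1.214
v = 0.567 × 3×10⁸ = 1.701×10⁸ m/s
p = γmv = 1.214 × 46.09 × 1.701×10⁸ = 9.518×10⁹ kg·m/s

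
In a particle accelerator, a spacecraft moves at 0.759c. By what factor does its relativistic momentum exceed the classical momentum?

p_rel = γmv, p_class = mv
Ratio = γ = 1/√(1 - 0.759²)
= 1/√(0.423919) = 1.536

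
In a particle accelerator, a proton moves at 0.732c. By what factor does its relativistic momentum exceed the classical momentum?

p_rel = γmv, p_class = mv
Ratio = γ = 1/√(1 - 0.732²)
= 1/√(0.464176) = 1.468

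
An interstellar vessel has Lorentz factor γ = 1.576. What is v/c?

From γ = 1/√(1 - v²/c²):
1/γ² = 1/1.576² = 0.4026
v²/c² = 1 - 0.4026 = 0.5974
v/c = √(0.5974) = 0.7729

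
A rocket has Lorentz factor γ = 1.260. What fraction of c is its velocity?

From γ = 1/√(1 - v²/c²):
1/γ² = 1/1.260² = 0.6299
v²/c² = 1 - 0.6299 = 0.3701
v/c = √(0.3701) = 0.6084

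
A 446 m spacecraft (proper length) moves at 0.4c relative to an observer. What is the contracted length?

Proper length L₀ = 446 m
γ = 1/√(1 - 0.4²) = 1.091
L = L₀/γ = 446/1.091 = 408.8 m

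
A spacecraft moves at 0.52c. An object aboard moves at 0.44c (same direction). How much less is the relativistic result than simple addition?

Classical: u' + v = 0.44 + 0.52 = 0.96c
Relativistic: u = (0.44 + 0.52)/(1 + 0.2288) = 0.96/1.2288 = 0.78125c
Difference: 0.96 - 0.78125 = 0.1788c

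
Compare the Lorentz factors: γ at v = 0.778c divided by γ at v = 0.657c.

γ₁ = 1/√(1 - 0.778²) = 1.5917
γ₂ = 1/√(1 - 0.657²) = 1.3265
γ₁/γ₂ = 1.5917/1.3265 = 1.200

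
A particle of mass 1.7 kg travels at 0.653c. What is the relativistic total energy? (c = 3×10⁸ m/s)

γ = 1/√(1 - 0.653²) = 1.320
mc² = 1.7 × (3×10⁸)² = 1.530×10¹⁷ J
E = γmc² = 1.320 × 1.530×10¹⁷ = 2.020×10¹⁷ J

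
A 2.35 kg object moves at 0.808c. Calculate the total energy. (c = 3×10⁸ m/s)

γ = 1/√(1 - 0.808²) = 1.6973
mc² = 2.35 × (3×10⁸)² = 2.115×10¹⁷ J
E = γmc² = 1.6973 × 2.115×10¹⁷ = 3.590×10¹⁷ J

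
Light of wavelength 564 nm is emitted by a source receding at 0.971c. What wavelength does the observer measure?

β = 0.971
Wavelength Doppler factor = √(1.971/0.029) = √(67.97) = 8.244
λ_obs = 564 × 8.244 = 4650 nm (redshift)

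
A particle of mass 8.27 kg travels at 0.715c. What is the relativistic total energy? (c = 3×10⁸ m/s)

γ = 1/√(1 - 0.715²) = 1.4304
mc² = 8.27 × (3×10⁸)² = 7.443×10¹⁷ J
E = γmc² = 1.4304 × 7.443×10¹⁷ = 1.065×10¹⁸ J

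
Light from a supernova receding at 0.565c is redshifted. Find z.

β = 0.565
(1+β)/(1-β) = 1.565/0.435 = 3.598
√(3.598) = 1.8968
z = 1.8968 - 1 = 0.8968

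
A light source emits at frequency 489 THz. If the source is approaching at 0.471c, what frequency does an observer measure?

β = v/c = 0.471
(1+β)/(1-β) = 1.471/0.529 = 2.7807
Doppler factor = √(2.7807) = 1.6675
f_obs = 489 × 1.6675 = 815.4 THz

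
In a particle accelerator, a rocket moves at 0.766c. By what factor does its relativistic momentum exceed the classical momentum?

p_rel = γmv, p_class = mv
Ratio = γ = 1/√(1 - 0.766²)
= 1/√(0.413244) = 1.556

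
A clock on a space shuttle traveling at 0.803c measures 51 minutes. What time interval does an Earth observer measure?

Proper time Δt₀ = 51 minutes
γ = 1/√(1 - 0.803²) = 1.6779
Δt = γΔt₀ = 1.6779 × 51 = 85.57 minutes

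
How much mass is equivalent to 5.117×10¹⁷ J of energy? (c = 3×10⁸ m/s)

From E = mc², we get m = E/c²
c² = (3×10⁸)² = 9×10¹⁶ m²/s²
m = 5.117×10¹⁷ / 9×10¹⁶ = 5.686 kg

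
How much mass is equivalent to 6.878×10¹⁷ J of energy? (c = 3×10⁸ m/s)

From E = mc², we get m = E/c²
c² = (3×10⁸)² = 9×10¹⁶ m²/s²
m = 6.878×10¹⁷ / 9×10¹⁶ = 7.642 kg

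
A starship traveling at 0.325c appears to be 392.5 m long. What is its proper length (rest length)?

Contracted length L = 392.5 m
γ = 1/√(1 - 0.325²) = 1.0574
L₀ = γL = 1.0574 × 392.5 = 415.0 m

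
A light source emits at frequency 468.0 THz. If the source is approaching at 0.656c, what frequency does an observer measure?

β = v/c = 0.656
(1+β)/(1-β) = 1.656/0.344 = 4.814
Doppler factor = √(4.814) = 2.194
f_obs = 468.0 × 2.194 = 1027 THz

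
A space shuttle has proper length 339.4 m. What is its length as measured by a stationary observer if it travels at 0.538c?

Proper length L₀ = 339.4 m
γ = 1/√(1 - 0.538²) = 1.1863
L = L₀/γ = 339.4/1.1863 = 286.1 m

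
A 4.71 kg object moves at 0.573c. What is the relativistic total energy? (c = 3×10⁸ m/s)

γ = 1/√(1 - 0.573²) = 1.220
mc² = 4.71 × (3×10⁸)² = 4.239×10¹⁷ J
E = γmc² = 1.220 × 4.239×10¹⁷ = 5.172×10¹⁷ J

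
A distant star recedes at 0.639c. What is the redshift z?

β = 0.639
(1+β)/(1-β) = 1.639/0.361 = 4.540
√(4.540) = 2.131
z = 2.131 - 1 = 1.131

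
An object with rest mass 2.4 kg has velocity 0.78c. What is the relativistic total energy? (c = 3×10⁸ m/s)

γ = 1/√(1 - 0.78²) = 1.598
mc² = 2.4 × (3×10⁸)² = 2.160×10¹⁷ J
E = γmc² = 1.598 × 2.160×10¹⁷ = 3.452×10¹⁷ J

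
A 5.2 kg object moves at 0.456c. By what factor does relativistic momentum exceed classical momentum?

p_rel = γmv, p_class = mv
Ratio = γ = 1/√(1 - 0.456²) = 1.124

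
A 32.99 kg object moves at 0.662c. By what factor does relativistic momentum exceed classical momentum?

p_rel = γmv, p_class = mv
Ratio = γ = 1/√(1 - 0.662²) = 1.334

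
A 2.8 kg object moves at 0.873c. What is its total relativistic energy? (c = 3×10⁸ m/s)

γ = 1/√(1 - 0.873²) = 2.0504
mc² = 2.8 × (3×10⁸)² = 2.520×10¹⁷ J
E = γmc² = 2.0504 × 2.520×10¹⁷ = 5.167×10¹⁷ J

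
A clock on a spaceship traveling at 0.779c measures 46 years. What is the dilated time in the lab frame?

Proper time Δt₀ = 46 years
γ = 1/√(1 - 0.779²) = 1.5948
Δt = γΔt₀ = 1.5948 × 46 = 73.36 years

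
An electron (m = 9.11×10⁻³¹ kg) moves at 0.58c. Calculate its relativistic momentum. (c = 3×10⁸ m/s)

γ = 1/√(1 - 0.58²) = 1.2276
v = 0.58 × 3×10⁸ = 1.740×10⁸ m/s
p = γmv = 1.2276 × 9.11×10⁻³¹ × 1.740×10⁸ = 1.946×10⁻²² kg·m/s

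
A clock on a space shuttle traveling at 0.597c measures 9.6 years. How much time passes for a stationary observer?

Proper time Δt₀ = 9.6 years
γ = 1/√(1 - 0.597²) = 1.247
Δt = γΔt₀ = 1.247 × 9.6 = 11.97 years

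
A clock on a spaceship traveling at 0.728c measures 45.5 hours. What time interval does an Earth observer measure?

Proper time Δt₀ = 45.5 hours
γ = 1/√(1 - 0.728²) = 1.4586
Δt = γΔt₀ = 1.4586 × 45.5 = 66.37 hours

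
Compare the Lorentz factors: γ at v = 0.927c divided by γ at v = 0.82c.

γ₁ = 1/√(1 - 0.927²) = 2.666
γ₂ = 1/√(1 - 0.82²) = 1.747
γ₁/γ₂ = 2.666/1.747 = 1.526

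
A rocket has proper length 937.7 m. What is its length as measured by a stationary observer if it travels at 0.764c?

Proper length L₀ = 937.7 m
γ = 1/√(1 - 0.764²) = 1.550
L = L₀/γ = 937.7/1.550 = 605.0 m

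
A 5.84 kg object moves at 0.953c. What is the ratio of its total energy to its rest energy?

E = γmc², E₀ = mc²
E/E₀ = γ = 1/√(1 - 0.953²) = 3.301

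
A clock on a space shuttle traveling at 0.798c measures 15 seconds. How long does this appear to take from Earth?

Proper time Δt₀ = 15 seconds
γ = 1/√(1 - 0.798²) = 1.659
Δt = γΔt₀ = 1.659 × 15 = 24.89 seconds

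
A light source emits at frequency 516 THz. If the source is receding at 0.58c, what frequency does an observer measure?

β = v/c = 0.58
(1-β)/(1+β) = 0.42/1.58 = 0.2658
Doppler factor = √(0.2658) = 0.5156
f_obs = 516 × 0.5156 = 266.0 THz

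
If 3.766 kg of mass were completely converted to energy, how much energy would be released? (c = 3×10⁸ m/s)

Using E = mc²:
c² = (3×10⁸)² = 9×10¹⁶ m²/s²
E = 3.766 × 9×10¹⁶ = 3.389×10¹⁷ J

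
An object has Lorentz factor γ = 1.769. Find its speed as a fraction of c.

From γ = 1/√(1 - v²/c²):
1/γ² = 1/1.769² = 0.3196
v²/c² = 1 - 0.3196 = 0.6804
v/c = √(0.6804) = 0.8249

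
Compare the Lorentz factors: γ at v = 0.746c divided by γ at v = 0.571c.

γ₁ = 1/√(1 - 0.746²) = 1.502
γ₂ = 1/√(1 - 0.571²) = 1.218
γ₁/γ₂ = 1.502/1.218 = 1.233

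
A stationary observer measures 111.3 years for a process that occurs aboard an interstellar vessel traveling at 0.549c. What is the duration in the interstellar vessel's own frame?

Dilated time Δt = 111.3 years
γ = 1/√(1 - 0.549²) = 1.1964
Δt₀ = Δt/γ = 111.3/1.1964 = 93.03 years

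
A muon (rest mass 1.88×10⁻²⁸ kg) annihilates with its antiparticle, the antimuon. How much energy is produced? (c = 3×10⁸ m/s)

Both particles have the same rest mass, so total mass = 2m
E = 2m·c² = 2 × 1.88×10⁻²⁸ × (3×10⁸)²
= 2 × 1.88×10⁻²⁸ × 9×10¹⁶
= 3.384×10⁻¹¹ J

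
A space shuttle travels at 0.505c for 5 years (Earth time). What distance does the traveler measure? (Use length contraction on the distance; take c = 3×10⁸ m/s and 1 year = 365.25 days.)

Earth distance: d = v × t = 0.505c × 5 yr = 2.3905×10¹⁶ m
γ = 1.1586
d' = d/γ = 2.3905×10¹⁶/1.1586 = 2.063×10¹⁶ m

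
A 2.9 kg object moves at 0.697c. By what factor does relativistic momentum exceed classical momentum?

p_rel = γmv, p_class = mv
Ratio = γ = 1/√(1 - 0.697²) = 1.395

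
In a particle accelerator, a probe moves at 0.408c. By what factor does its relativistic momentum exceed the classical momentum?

p_rel = γmv, p_class = mv
Ratio = γ = 1/√(1 - 0.408²)
= 1/√(0.833536) = 1.095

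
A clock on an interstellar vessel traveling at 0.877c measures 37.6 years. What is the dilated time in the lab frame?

Proper time Δt₀ = 37.6 years
γ = 1/√(1 - 0.877²) = 2.081
Δt = γΔt₀ = 2.081 × 37.6 = 78.25 years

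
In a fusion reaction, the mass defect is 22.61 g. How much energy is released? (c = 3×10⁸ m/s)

Convert mass defect: Δm = 22.61 g = 0.02261 kg
E = Δm·c² = 0.02261 × (3×10⁸)²
= 0.02261 × 9×10¹⁶ = 2.035×10¹⁵ J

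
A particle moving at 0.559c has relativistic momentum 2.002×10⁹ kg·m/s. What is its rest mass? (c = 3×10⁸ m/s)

γ = 1/√(1 - 0.559²) = 1.206
v = 0.559 × 3×10⁸ = 1.677×10⁸ m/s
m = p/(γv) = 2.002×10⁹/(1.206 × 1.677×10⁸) = 9.899 kg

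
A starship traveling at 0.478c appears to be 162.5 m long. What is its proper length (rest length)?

Contracted length L = 162.5 m
γ = 1/√(1 - 0.478²) = 1.1385
L₀ = γL = 1.1385 × 162.5 = 185.0 m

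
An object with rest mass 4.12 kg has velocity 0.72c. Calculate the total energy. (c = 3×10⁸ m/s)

γ = 1/√(1 - 0.72²) = 1.441
mc² = 4.12 × (3×10⁸)² = 3.708×10¹⁷ J
E = γmc² = 1.441 × 3.708×10¹⁷ = 5.343×10¹⁷ J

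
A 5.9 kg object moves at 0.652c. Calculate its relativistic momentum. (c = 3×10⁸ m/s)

γ = 1/√(1 - 0.652²) = 1.319
v = 0.652 × 3×10⁸ = 1.956×10⁸ m/s
p = γmv = 1.319 × 5.9 × 1.956×10⁸ = 1.522×10⁹ kg·m/s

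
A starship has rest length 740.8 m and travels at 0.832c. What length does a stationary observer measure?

Proper length L₀ = 740.8 m
γ = 1/√(1 - 0.832²) = 1.8025
L = L₀/γ = 740.8/1.8025 = 411.0 m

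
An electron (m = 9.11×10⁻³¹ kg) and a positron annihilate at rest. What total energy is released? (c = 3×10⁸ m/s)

Both particles have the same rest mass, so total mass = 2m
E = 2m·c² = 2 × 9.11×10⁻³¹ × (3×10⁸)²
= 2 × 9.11×10⁻³¹ × 9×10¹⁶
= 1.640×10⁻¹³ J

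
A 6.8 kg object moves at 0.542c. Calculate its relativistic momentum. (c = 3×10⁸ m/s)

γ = 1/√(1 - 0.542²) = 1.190
v = 0.542 × 3×10⁸ = 1.626×10⁸ m/s
p = γmv = 1.190 × 6.8 × 1.626×10⁸ = 1.316×10⁹ kg·m/s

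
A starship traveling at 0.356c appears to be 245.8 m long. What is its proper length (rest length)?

Contracted length L = 245.8 m
γ = 1/√(1 - 0.356²) = 1.070
L₀ = γL = 1.070 × 245.8 = 263.0 m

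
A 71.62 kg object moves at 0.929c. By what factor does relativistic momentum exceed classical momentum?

p_rel = γmv, p_class = mv
Ratio = γ = 1/√(1 - 0.929²) = 2.702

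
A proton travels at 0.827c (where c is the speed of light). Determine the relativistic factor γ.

v/c = 0.827, so (v/c)² = 0.683929
1 - (v/c)² = 0.316071
γ = 1/√(0.316071) = 1.779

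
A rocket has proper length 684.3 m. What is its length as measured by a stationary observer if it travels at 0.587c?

Proper length L₀ = 684.3 m
γ = 1/√(1 - 0.587²) = 1.2352
L = L₀/γ = 684.3/1.2352 = 554.0 m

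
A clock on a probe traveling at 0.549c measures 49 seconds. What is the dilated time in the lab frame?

Proper time Δt₀ = 49 seconds
γ = 1/√(1 - 0.549²) = 1.1964
Δt = γΔt₀ = 1.1964 × 49 = 58.62 seconds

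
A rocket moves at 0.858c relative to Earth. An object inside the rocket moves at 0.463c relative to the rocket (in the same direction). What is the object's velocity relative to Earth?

u = (u' + v)/(1 + u'v/c²)
Numerator: 0.463 + 0.858 = 1.321
Denominator: 1 + 0.397254 = 1.397254
u = 1.321/1.397254 = 0.9454c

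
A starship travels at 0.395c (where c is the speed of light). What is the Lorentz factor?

v/c = 0.395, so (v/c)² = 0.156025
1 - (v/c)² = 0.843975
γ = 1/√(0.843975) = 1.089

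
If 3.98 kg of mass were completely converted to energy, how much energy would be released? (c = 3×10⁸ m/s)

Using E = mc²:
c² = (3×10⁸)² = 9×10¹⁶ m²/s²
E = 3.98 × 9×10¹⁶ = 3.582×10¹⁷ J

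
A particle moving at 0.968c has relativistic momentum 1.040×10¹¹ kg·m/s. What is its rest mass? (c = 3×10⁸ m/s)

γ = 1/√(1 - 0.968²) = 3.985
v = 0.968 × 3×10⁸ = 2.904×10⁸ m/s
m = p/(γv) = 1.040×10¹¹/(3.985 × 2.904×10⁸) = 89.87 kg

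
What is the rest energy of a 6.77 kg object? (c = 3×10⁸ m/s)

c² = (3×10⁸)² = 9.000×10¹⁶ m²/s²
E₀ = mc² = 6.77 × 9.000×10¹⁶ = 6.093×10¹⁷ J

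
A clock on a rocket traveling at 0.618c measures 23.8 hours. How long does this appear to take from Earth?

Proper time Δt₀ = 23.8 hours
γ = 1/√(1 - 0.618²) = 1.272
Δt = γΔt₀ = 1.272 × 23.8 = 30.27 hours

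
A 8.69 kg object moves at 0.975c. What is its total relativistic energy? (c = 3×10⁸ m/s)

γ = 1/√(1 - 0.975²) = 4.5004
mc² = 8.69 × (3×10⁸)² = 7.821×10¹⁷ J
E = γmc² = 4.5004 × 7.821×10¹⁷ = 3.520×10¹⁸ J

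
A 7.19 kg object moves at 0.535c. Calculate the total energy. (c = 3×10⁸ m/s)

γ = 1/√(1 - 0.535²) = 1.1836
mc² = 7.19 × (3×10⁸)² = 6.471×10¹⁷ J
E = γmc² = 1.1836 × 6.471×10¹⁷ = 7.659×10¹⁷ J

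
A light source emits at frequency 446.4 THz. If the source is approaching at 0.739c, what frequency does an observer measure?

β = v/c = 0.739
(1+β)/(1-β) = 1.739/0.261 = 6.663
Doppler factor = √(6.663) = 2.581
f_obs = 446.4 × 2.581 = 1152 THz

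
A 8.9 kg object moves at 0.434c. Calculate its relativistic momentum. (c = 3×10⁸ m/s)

γ = 1/√(1 - 0.434²) = 1.110
v = 0.434 × 3×10⁸ = 1.302×10⁸ m/s
p = γmv = 1.110 × 8.9 × 1.302×10⁸ = 1.286×10⁹ kg·m/s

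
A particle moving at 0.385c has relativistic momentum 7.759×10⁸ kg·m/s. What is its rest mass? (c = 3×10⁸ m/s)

γ = 1/√(1 - 0.385²) = 1.0835
v = 0.385 × 3×10⁸ = 1.155×10⁸ m/s
m = p/(γv) = 7.759×10⁸/(1.0835 × 1.155×10⁸) = 6.200 kg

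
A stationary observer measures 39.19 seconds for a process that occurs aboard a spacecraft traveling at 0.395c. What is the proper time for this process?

Dilated time Δt = 39.19 seconds
γ = 1/√(1 - 0.395²) = 1.0885
Δt₀ = Δt/γ = 39.19/1.0885 = 36.00 seconds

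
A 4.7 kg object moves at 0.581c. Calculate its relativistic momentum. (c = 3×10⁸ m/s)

γ = 1/√(1 - 0.581²) = 1.229
v = 0.581 × 3×10⁸ = 1.743×10⁸ m/s
p = γmv = 1.229 × 4.7 × 1.743×10⁸ = 1.007×10⁹ kg·m/s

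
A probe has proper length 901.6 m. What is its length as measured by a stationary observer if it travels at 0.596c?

Proper length L₀ = 901.6 m
γ = 1/√(1 - 0.596²) = 1.24535
L = L₀/γ = 901.6/1.24535 = 724.0 m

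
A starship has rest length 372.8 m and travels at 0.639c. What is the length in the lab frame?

Proper length L₀ = 372.8 m
γ = 1/√(1 - 0.639²) = 1.300
L = L₀/γ = 372.8/1.300 = 286.8 m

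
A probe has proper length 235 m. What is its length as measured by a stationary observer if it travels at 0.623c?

Proper length L₀ = 235 m
γ = 1/√(1 - 0.623²) = 1.2784
L = L₀/γ = 235/1.2784 = 183.8 m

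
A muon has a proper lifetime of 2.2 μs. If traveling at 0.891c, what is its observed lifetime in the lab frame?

Proper lifetime τ₀ = 2.2 μs
γ = 1/√(1 - 0.891²) = 2.2026
τ = γτ₀ = 2.2026 × 2.2 μs = 4.846 μs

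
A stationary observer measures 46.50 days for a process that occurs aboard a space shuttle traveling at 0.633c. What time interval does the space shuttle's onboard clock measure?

Dilated time Δt = 46.50 days
γ = 1/√(1 - 0.633²) = 1.2917
Δt₀ = Δt/γ = 46.50/1.2917 = 36.00 days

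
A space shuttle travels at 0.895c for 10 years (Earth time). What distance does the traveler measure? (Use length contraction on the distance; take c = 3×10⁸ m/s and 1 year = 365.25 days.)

Earth distance: d = v × t = 0.895c × 10 yr = 8.4732×10¹⁶ m
γ = 2.2418
d' = d/γ = 8.4732×10¹⁶/2.2418 = 3.780×10¹⁶ m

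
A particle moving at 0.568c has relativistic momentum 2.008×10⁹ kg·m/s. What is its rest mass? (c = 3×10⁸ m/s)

γ = 1/√(1 - 0.568²) = 1.215
v = 0.568 × 3×10⁸ = 1.704×10⁸ m/s
m = p/(γv) = 2.008×10⁹/(1.215 × 1.704×10⁸) = 9.699 kg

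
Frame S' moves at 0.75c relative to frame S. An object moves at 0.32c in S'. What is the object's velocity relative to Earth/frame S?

u = (u' + v)/(1 + u'v/c²)
Numerator: 0.32 + 0.75 = 1.07
Denominator: 1 + 0.24 = 1.24
u = 1.07/1.24 = 0.8629c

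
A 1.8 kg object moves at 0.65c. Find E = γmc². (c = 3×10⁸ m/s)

γ = 1/√(1 - 0.65²) = 1.316
mc² = 1.8 × (3×10⁸)² = 1.620×10¹⁷ J
E = γmc² = 1.316 × 1.620×10¹⁷ = 2.132×10¹⁷ J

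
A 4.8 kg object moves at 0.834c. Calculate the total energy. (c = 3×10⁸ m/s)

γ = 1/√(1 - 0.834²) = 1.81237
mc² = 4.8 × (3×10⁸)² = 4.320×10¹⁷ J
E = γmc² = 1.81237 × 4.320×10¹⁷ = 7.829×10¹⁷ J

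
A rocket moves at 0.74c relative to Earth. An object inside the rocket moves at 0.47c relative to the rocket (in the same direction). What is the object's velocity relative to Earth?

u = (u' + v)/(1 + u'v/c²)
Numerator: 0.47 + 0.74 = 1.21
Denominator: 1 + 0.3478 = 1.3478
u = 1.21/1.3478 = 0.8978c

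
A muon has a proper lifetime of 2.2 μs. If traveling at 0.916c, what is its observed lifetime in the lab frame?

Proper lifetime τ₀ = 2.2 μs
γ = 1/√(1 - 0.916²) = 2.4927
τ = γτ₀ = 2.4927 × 2.2 μs = 5.484 μs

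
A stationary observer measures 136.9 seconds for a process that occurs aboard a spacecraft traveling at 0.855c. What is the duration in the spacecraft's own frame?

Dilated time Δt = 136.9 seconds
γ = 1/√(1 - 0.855²) = 1.9282
Δt₀ = Δt/γ = 136.9/1.9282 = 71.00 seconds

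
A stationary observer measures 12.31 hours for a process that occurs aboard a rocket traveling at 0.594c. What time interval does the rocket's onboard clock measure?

Dilated time Δt = 12.31 hours
γ = 1/√(1 - 0.594²) = 1.243
Δt₀ = Δt/γ = 12.31/1.243 = 9.903 hours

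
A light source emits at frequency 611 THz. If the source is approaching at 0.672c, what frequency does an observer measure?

β = v/c = 0.672
(1+β)/(1-β) = 1.672/0.328 = 5.098
Doppler factor = √(5.098) = 2.258
f_obs = 611 × 2.258 = 1380 THz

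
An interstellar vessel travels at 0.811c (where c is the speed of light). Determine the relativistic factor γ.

v/c = 0.811, so (v/c)² = 0.657721
1 - (v/c)² = 0.342279
γ = 1/√(0.342279) = 1.709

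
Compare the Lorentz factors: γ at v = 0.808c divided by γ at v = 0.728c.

γ₁ = 1/√(1 - 0.808²) = 1.6973
γ₂ = 1/√(1 - 0.728²) = 1.4586
γ₁/γ₂ = 1.6973/1.4586 = 1.164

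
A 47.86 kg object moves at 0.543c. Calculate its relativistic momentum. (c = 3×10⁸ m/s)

γ = 1/√(1 - 0.543²) = 1.19086
v = 0.543 × 3×10⁸ = 1.629×10⁸ m/s
p = γmv = 1.19086 × 47.86 × 1.629×10⁸ = 9.284×10⁹ kg·m/s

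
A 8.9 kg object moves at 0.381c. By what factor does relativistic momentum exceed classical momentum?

p_rel = γmv, p_class = mv
Ratio = γ = 1/√(1 - 0.381²) = 1.082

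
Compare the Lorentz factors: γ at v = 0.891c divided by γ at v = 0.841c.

γ₁ = 1/√(1 - 0.891²) = 2.203
γ₂ = 1/√(1 - 0.841²) = 1.848
γ₁/γ₂ = 2.203/1.848 = 1.192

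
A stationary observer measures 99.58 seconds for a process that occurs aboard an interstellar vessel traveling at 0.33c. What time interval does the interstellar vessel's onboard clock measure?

Dilated time Δt = 99.58 seconds
γ = 1/√(1 - 0.33²) = 1.05934
Δt₀ = Δt/γ = 99.58/1.05934 = 94.00 seconds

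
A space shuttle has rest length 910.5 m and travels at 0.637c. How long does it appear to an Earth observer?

Proper length L₀ = 910.5 m
γ = 1/√(1 - 0.637²) = 1.2972
L = L₀/γ = 910.5/1.2972 = 701.9 m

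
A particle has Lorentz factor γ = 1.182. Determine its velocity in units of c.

From γ = 1/√(1 - v²/c²):
1/γ² = 1/1.182² = 0.7158
v²/c² = 1 - 0.7158 = 0.2842
v/c = √(0.2842) = 0.5331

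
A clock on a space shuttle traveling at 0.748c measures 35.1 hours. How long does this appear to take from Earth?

Proper time Δt₀ = 35.1 hours
γ = 1/√(1 - 0.748²) = 1.5067
Δt = γΔt₀ = 1.5067 × 35.1 = 52.89 hours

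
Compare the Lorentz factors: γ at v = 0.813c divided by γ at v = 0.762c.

γ₁ = 1/√(1 - 0.813²) = 1.717
γ₂ = 1/√(1 - 0.762²) = 1.544
γ₁/γ₂ = 1.717/1.544 = 1.112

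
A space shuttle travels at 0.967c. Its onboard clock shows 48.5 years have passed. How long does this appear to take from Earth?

Proper time Δt₀ = 48.5 years
γ = 1/√(1 - 0.967²) = 3.925
Δt = γΔt₀ = 3.925 × 48.5 = 190.4 years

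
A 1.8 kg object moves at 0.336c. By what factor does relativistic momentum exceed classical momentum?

p_rel = γmv, p_class = mv
Ratio = γ = 1/√(1 - 0.336²) = 1.062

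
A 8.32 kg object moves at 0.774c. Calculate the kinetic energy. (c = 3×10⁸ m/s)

γ = 1/√(1 - 0.774²) = 1.5793
γ - 1 = 0.5793
KE = (γ-1)mc² = 0.5793 × 8.32 × (3×10⁸)² = 4.338×10¹⁷ J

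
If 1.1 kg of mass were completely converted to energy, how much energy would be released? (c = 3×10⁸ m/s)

Using E = mc²:
c² = (3×10⁸)² = 9×10¹⁶ m²/s²
E = 1.1 × 9×10¹⁶ = 9.900×10¹⁶ J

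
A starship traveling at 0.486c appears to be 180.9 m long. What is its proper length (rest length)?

Contracted length L = 180.9 m
γ = 1/√(1 - 0.486²) = 1.1442
L₀ = γL = 1.1442 × 180.9 = 207.0 m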